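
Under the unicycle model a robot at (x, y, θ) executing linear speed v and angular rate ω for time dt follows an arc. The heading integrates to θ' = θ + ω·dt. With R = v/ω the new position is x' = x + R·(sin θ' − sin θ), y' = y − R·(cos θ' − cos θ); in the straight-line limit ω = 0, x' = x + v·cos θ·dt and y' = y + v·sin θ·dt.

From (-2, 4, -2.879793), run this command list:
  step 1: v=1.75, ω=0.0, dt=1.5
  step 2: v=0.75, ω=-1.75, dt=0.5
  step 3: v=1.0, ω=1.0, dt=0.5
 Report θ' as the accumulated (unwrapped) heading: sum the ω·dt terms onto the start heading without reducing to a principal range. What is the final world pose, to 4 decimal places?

(-5.3556, 3.5599, -3.2548)

step 1: θ'=-2.8798 (straight) → pose (-4.5356, 3.3206, -2.8798)
step 2: θ'=-3.7548 (R=-0.4286) → pose (-4.8931, 3.3841, -3.7548)
step 3: θ'=-3.2548 (R=1.0000) → pose (-5.3556, 3.5599, -3.2548)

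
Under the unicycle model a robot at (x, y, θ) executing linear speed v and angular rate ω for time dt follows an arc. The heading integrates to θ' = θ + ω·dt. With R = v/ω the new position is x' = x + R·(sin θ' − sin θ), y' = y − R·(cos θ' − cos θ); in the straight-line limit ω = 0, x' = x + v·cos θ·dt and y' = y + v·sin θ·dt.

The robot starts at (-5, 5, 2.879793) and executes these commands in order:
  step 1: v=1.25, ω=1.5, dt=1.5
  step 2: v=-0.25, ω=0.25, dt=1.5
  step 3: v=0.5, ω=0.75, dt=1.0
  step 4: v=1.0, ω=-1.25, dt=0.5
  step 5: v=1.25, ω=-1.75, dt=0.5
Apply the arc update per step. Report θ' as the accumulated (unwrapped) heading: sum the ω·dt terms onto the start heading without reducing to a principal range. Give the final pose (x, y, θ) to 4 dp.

step 1: θ'=5.1298 (R=0.8333) → pose (-5.9775, 3.8572, 5.1298)
step 2: θ'=5.5048 (R=-1.0000) → pose (-6.1895, 4.1639, 5.5048)
step 3: θ'=6.2548 (R=0.6667) → pose (-5.7403, 3.9722, 6.2548)
step 4: θ'=5.6298 (R=-0.8000) → pose (-5.2767, 3.8077, 5.6298)
step 5: θ'=4.7548 (R=-0.7143) → pose (-4.9973, 3.2709, 4.7548)

(-4.9973, 3.2709, 4.7548)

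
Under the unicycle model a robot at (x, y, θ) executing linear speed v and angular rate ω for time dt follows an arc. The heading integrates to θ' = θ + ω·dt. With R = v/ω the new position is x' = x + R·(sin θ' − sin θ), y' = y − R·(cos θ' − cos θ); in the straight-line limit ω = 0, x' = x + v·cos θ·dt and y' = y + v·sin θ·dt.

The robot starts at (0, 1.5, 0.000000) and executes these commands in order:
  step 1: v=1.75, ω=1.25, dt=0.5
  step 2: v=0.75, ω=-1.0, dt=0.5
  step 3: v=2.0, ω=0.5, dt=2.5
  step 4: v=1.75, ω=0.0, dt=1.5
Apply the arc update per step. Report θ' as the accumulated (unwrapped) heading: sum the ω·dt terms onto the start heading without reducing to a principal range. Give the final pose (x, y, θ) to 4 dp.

(5.1000, 7.6660, 1.3750)

step 1: θ'=0.6250 (R=1.4000) → pose (0.8191, 1.7647, 0.6250)
step 2: θ'=0.1250 (R=-0.7500) → pose (1.1645, 1.9006, 0.1250)
step 3: θ'=1.3750 (R=4.0000) → pose (4.5893, 5.0912, 1.3750)
step 4: θ'=1.3750 (straight) → pose (5.1000, 7.6660, 1.3750)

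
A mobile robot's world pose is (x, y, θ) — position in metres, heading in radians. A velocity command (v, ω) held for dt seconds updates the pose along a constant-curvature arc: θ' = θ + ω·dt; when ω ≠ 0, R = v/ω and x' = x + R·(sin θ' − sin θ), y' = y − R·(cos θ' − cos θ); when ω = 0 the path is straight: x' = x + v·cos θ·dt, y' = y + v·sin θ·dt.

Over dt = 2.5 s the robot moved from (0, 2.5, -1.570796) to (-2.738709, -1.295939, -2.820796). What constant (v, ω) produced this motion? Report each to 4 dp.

Δθ = -2.820796 − -1.570796 = -1.250000
ω = Δθ/dt = -1.250000/2.5 = -0.5000
R = −Δy/(cos θ' − cos θ) = -4.0000
v = R·ω = -4.0000·-0.5000 = 2.0000

v = 2.0000, ω = -0.5000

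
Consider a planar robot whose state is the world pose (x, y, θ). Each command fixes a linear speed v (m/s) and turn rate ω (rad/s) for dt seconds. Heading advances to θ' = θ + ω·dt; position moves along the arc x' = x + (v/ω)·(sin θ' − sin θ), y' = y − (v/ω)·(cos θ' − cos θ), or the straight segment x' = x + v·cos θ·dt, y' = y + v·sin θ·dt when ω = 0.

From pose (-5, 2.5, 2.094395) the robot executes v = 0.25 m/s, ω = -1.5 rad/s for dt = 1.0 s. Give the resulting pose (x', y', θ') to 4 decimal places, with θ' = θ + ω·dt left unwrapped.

θ' = 2.0944 + -1.5·1.0 = 0.5944
R = v/ω = 0.25/-1.5 = -0.1667
x' = -5 + -0.1667·(sin 0.5944 − sin 2.0944) = -4.9490
y' = 2.5 − -0.1667·(cos 0.5944 − cos 2.0944) = 2.7214

(-4.9490, 2.7214, 0.5944)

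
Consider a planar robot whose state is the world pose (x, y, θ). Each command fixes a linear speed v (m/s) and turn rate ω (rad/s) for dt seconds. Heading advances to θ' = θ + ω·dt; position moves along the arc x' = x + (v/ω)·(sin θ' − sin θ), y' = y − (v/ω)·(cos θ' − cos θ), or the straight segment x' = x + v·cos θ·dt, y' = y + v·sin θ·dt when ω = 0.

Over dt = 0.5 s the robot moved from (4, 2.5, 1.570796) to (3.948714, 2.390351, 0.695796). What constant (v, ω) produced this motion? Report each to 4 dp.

Δθ = 0.695796 − 1.570796 = -0.875000
ω = Δθ/dt = -0.875000/0.5 = -1.7500
R = −Δy/(cos θ' − cos θ) = 0.1429
v = R·ω = 0.1429·-1.7500 = -0.2500

v = -0.2500, ω = -1.7500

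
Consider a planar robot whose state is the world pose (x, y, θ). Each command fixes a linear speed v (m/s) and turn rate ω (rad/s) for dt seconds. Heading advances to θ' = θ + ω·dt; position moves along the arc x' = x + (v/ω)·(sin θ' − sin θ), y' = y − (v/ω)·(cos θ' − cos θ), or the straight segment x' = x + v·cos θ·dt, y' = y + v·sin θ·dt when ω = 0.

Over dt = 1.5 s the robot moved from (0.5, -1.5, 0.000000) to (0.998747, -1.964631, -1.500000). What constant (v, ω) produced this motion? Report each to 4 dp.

Δθ = -1.500000 − 0.000000 = -1.500000
ω = Δθ/dt = -1.500000/1.5 = -1.0000
R = Δx/(sin θ' − sin θ) = -0.5000
v = R·ω = -0.5000·-1.0000 = 0.5000

v = 0.5000, ω = -1.0000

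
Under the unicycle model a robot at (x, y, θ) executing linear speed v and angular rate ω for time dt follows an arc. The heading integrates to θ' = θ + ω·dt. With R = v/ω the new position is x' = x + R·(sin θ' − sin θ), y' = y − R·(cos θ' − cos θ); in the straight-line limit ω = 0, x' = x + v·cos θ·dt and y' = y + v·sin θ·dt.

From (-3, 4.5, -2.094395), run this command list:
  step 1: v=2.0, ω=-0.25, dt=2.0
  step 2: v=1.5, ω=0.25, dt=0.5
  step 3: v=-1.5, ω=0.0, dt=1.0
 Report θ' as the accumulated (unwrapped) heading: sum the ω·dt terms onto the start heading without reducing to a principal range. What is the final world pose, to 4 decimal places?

step 1: θ'=-2.5944 (R=-8.0000) → pose (-5.7658, 1.6681, -2.5944)
step 2: θ'=-2.4694 (R=6.0000) → pose (-6.3803, 1.2389, -2.4694)
step 3: θ'=-2.4694 (straight) → pose (-5.2066, 2.1730, -2.4694)

(-5.2066, 2.1730, -2.4694)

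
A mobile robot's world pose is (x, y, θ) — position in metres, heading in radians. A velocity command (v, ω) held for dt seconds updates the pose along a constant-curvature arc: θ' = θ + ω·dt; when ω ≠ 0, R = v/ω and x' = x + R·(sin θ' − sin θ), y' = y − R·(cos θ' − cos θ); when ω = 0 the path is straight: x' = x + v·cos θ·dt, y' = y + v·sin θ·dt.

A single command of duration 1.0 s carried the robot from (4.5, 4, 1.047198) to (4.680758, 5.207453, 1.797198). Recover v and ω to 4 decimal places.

v = 1.2500, ω = 0.7500

Δθ = 1.797198 − 1.047198 = 0.750000
ω = Δθ/dt = 0.750000/1.0 = 0.7500
R = −Δy/(cos θ' − cos θ) = 1.6667
v = R·ω = 1.6667·0.7500 = 1.2500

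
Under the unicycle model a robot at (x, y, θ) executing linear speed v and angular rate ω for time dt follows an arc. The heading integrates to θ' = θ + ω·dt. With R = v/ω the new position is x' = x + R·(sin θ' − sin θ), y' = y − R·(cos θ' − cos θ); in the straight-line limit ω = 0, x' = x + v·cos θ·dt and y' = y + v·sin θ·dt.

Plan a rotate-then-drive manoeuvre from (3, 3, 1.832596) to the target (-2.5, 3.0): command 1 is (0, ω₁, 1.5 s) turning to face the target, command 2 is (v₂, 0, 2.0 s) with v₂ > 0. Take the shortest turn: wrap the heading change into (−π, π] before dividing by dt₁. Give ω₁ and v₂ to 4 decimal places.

ω₁ = 0.8727, v₂ = 2.7500

heading to target = atan2(3−3, -2.5−3) = 3.1416
Δθ = wrap(3.1416 − 1.8326) = 1.3090; ω₁ = Δθ/dt₁ = 0.8727
distance = √((-2.5−3)² + (3−3)²) = 5.5000; v₂ = distance/dt₂ = 2.7500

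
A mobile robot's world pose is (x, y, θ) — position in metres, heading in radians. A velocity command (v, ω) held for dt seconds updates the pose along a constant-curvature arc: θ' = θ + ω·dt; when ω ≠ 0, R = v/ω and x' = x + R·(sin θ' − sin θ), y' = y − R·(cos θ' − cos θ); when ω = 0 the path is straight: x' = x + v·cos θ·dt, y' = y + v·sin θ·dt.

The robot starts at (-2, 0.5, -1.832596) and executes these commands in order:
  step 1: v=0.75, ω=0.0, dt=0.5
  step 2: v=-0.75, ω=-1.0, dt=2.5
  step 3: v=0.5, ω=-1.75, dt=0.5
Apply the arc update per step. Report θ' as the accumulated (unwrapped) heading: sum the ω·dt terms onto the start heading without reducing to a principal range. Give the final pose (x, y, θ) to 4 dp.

(-0.6621, 0.4634, -5.2076)

step 1: θ'=-1.8326 (straight) → pose (-2.0971, 0.1378, -1.8326)
step 2: θ'=-4.3326 (R=0.7500) → pose (-0.6761, 0.2217, -4.3326)
step 3: θ'=-5.2076 (R=-0.2857) → pose (-0.6621, 0.4634, -5.2076)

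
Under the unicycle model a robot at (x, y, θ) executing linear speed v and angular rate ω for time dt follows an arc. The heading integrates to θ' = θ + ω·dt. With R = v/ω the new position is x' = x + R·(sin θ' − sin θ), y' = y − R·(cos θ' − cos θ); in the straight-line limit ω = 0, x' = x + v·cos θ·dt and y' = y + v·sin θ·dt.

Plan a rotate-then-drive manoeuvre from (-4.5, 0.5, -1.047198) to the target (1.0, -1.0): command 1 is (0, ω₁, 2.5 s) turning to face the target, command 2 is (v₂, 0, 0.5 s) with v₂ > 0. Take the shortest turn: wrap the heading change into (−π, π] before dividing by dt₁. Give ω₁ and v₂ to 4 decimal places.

ω₁ = 0.3124, v₂ = 11.4018

heading to target = atan2(-1−0.5, 1−-4.5) = -0.2663
Δθ = wrap(-0.2663 − -1.0472) = 0.7809; ω₁ = Δθ/dt₁ = 0.3124
distance = √((1−-4.5)² + (-1−0.5)²) = 5.7009; v₂ = distance/dt₂ = 11.4018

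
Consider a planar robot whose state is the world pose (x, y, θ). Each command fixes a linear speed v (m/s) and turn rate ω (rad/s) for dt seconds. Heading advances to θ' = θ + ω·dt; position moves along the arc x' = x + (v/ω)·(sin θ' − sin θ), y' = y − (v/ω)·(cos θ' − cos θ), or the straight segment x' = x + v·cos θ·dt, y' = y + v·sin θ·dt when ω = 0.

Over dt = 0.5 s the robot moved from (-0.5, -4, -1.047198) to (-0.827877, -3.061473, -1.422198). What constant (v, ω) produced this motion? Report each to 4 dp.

Δθ = -1.422198 − -1.047198 = -0.375000
ω = Δθ/dt = -0.375000/0.5 = -0.7500
R = −Δy/(cos θ' − cos θ) = 2.6667
v = R·ω = 2.6667·-0.7500 = -2.0000

v = -2.0000, ω = -0.7500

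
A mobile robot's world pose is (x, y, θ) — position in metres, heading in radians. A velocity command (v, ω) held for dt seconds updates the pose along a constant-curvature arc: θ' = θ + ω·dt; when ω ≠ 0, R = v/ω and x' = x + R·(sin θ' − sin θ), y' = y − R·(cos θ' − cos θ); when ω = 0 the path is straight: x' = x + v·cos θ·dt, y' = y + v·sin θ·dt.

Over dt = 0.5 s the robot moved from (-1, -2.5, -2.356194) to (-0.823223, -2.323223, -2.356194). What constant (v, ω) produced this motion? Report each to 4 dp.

v = -0.5000, ω = 0.0000

Δθ = -2.356194 − -2.356194 = 0.000000
ω = Δθ/dt = 0.000000/0.5 = 0.0000
ω = 0 → v = (Δx·cos θ + Δy·sin θ)/dt = -0.5000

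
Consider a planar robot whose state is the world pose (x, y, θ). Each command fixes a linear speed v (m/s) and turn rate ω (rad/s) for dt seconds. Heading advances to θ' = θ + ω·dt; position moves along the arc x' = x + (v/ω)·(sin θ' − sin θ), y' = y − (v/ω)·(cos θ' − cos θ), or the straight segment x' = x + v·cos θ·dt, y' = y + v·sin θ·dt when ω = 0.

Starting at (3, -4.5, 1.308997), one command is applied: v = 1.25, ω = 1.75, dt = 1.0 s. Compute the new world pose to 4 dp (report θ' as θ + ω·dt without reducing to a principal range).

(2.3690, -3.6033, 3.0590)

θ' = 1.3090 + 1.75·1.0 = 3.0590
R = v/ω = 1.25/1.75 = 0.7143
x' = 3 + 0.7143·(sin 3.0590 − sin 1.3090) = 2.3690
y' = -4.5 − 0.7143·(cos 3.0590 − cos 1.3090) = -3.6033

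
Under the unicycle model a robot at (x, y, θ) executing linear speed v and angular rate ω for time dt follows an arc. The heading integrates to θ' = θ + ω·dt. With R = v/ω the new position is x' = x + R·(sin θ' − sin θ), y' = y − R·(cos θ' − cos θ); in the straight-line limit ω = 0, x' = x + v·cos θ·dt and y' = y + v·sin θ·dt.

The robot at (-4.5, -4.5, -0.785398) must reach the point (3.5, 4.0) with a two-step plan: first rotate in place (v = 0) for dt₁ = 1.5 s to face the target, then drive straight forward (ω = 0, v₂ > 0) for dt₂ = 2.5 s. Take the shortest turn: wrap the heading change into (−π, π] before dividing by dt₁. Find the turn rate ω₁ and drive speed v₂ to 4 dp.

heading to target = atan2(4−-4.5, 3.5−-4.5) = 0.8157
Δθ = wrap(0.8157 − -0.7854) = 1.6011; ω₁ = Δθ/dt₁ = 1.0674
distance = √((3.5−-4.5)² + (4−-4.5)²) = 11.6726; v₂ = distance/dt₂ = 4.6690

ω₁ = 1.0674, v₂ = 4.6690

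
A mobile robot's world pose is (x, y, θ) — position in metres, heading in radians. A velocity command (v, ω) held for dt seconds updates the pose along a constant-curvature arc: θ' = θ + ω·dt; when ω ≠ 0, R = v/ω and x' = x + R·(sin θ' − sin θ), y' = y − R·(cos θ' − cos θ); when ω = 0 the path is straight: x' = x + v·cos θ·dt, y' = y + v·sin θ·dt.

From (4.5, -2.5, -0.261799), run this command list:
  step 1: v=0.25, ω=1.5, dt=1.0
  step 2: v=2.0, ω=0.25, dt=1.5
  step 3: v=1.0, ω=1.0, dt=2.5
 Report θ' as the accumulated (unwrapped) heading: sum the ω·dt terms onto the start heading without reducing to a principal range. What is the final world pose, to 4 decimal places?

step 1: θ'=1.2382 (R=0.1667) → pose (4.7007, -2.3934, 1.2382)
step 2: θ'=1.6132 (R=8.0000) → pose (5.1319, 0.5577, 1.6132)
step 3: θ'=4.1132 (R=1.0000) → pose (3.3070, 1.0793, 4.1132)

(3.3070, 1.0793, 4.1132)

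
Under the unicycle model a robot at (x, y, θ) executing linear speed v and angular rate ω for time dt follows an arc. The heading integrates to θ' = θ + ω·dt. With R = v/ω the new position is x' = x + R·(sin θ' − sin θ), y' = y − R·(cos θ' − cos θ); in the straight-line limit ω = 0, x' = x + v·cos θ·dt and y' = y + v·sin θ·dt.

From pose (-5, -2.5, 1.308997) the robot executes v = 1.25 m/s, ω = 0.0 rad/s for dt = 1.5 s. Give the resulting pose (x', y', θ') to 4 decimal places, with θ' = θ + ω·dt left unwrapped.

θ' = 1.3090 + 0.0·1.5 = 1.3090
ω = 0 → straight: x' = -5 + 1.25·cos(1.3090)·1.5 = -4.5147
y' = -2.5 + 1.25·sin(1.3090)·1.5 = -0.6889

(-4.5147, -0.6889, 1.3090)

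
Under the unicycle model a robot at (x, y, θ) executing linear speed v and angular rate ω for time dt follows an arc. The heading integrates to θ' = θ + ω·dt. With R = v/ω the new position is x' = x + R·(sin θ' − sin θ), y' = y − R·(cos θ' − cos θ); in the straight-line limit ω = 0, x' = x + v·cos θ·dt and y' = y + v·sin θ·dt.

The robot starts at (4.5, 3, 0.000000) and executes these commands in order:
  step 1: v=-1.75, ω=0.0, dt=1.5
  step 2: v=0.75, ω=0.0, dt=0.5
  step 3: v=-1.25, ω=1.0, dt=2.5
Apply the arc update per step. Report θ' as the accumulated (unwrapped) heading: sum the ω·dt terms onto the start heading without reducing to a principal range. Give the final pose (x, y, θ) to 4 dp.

(1.5019, 0.7486, 2.5000)

step 1: θ'=0.0000 (straight) → pose (1.8750, 3.0000, 0.0000)
step 2: θ'=0.0000 (straight) → pose (2.2500, 3.0000, 0.0000)
step 3: θ'=2.5000 (R=-1.2500) → pose (1.5019, 0.7486, 2.5000)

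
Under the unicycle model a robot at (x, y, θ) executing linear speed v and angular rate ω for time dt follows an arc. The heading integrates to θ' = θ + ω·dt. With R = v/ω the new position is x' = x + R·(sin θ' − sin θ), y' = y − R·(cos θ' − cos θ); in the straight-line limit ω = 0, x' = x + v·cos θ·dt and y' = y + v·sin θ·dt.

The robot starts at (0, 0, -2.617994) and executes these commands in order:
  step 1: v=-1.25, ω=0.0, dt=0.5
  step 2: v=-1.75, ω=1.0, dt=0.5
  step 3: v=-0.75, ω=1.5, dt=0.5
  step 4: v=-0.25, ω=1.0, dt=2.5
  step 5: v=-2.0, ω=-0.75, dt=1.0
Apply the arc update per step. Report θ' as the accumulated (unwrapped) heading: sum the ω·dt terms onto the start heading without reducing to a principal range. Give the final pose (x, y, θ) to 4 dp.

step 1: θ'=-2.6180 (straight) → pose (0.5413, 0.3125, -2.6180)
step 2: θ'=-2.1180 (R=-1.7500) → pose (1.1607, 0.9175, -2.1180)
step 3: θ'=-1.3680 (R=-0.5000) → pose (1.2235, 1.2784, -1.3680)
step 4: θ'=1.1320 (R=-0.2500) → pose (0.7523, 1.3342, 1.1320)
step 5: θ'=0.3820 (R=2.6667) → pose (-0.6676, -0.0073, 0.3820)

(-0.6676, -0.0073, 0.3820)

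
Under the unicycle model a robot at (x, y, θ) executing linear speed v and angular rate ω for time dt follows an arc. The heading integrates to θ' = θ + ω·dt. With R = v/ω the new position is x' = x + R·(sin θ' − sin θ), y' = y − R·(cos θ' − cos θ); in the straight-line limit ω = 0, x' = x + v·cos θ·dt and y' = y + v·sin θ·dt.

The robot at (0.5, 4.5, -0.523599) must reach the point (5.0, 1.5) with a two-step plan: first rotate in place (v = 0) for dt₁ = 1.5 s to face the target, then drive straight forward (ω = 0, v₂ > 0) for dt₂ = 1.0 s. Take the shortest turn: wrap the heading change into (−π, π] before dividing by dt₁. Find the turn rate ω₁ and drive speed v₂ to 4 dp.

heading to target = atan2(1.5−4.5, 5−0.5) = -0.5880
Δθ = wrap(-0.5880 − -0.5236) = -0.0644; ω₁ = Δθ/dt₁ = -0.0429
distance = √((5−0.5)² + (1.5−4.5)²) = 5.4083; v₂ = distance/dt₂ = 5.4083

ω₁ = -0.0429, v₂ = 5.4083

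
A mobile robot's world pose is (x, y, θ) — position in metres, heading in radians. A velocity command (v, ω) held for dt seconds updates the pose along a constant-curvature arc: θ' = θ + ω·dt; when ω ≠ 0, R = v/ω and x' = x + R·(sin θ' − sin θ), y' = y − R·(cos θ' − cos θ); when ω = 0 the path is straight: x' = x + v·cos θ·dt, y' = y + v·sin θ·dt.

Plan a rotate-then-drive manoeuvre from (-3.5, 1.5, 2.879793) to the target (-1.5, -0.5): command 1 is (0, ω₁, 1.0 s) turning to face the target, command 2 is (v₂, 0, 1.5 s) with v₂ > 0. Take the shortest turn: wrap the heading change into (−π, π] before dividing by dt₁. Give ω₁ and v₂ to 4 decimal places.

ω₁ = 2.6180, v₂ = 1.8856

heading to target = atan2(-0.5−1.5, -1.5−-3.5) = -0.7854
Δθ = wrap(-0.7854 − 2.8798) = 2.6180; ω₁ = Δθ/dt₁ = 2.6180
distance = √((-1.5−-3.5)² + (-0.5−1.5)²) = 2.8284; v₂ = distance/dt₂ = 1.8856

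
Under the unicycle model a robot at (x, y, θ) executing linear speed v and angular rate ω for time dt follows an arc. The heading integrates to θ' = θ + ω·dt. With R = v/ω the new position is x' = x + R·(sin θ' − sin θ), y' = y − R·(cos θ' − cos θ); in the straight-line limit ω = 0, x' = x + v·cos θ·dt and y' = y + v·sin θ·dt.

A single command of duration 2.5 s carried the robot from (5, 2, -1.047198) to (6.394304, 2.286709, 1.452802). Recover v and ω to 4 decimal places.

Δθ = 1.452802 − -1.047198 = 2.500000
ω = Δθ/dt = 2.500000/2.5 = 1.0000
R = Δx/(sin θ' − sin θ) = 0.7500
v = R·ω = 0.7500·1.0000 = 0.7500

v = 0.7500, ω = 1.0000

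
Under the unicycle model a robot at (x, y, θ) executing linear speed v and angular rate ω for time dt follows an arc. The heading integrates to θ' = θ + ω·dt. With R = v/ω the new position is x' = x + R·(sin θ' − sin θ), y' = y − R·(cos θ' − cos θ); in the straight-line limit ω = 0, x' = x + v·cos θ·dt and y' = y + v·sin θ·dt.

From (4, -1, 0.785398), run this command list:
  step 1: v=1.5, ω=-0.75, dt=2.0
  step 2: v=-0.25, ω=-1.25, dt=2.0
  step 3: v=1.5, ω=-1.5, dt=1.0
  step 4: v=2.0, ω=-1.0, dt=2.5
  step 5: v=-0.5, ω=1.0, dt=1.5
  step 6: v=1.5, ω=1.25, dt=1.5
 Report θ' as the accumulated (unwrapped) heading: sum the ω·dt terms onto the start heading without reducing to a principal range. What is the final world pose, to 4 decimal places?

step 1: θ'=-0.7146 (R=-2.0000) → pose (6.7248, -0.9035, -0.7146)
step 2: θ'=-3.2146 (R=0.2000) → pose (6.8705, -0.5530, -3.2146)
step 3: θ'=-4.7146 (R=-1.0000) → pose (5.9434, 0.4466, -4.7146)
step 4: θ'=-7.2146 (R=-2.0000) → pose (9.5484, 1.6356, -7.2146)
step 5: θ'=-5.7146 (R=-0.5000) → pose (8.8779, 1.7585, -5.7146)
step 6: θ'=-3.8396 (R=1.2000) → pose (9.0030, 3.6891, -3.8396)

(9.0030, 3.6891, -3.8396)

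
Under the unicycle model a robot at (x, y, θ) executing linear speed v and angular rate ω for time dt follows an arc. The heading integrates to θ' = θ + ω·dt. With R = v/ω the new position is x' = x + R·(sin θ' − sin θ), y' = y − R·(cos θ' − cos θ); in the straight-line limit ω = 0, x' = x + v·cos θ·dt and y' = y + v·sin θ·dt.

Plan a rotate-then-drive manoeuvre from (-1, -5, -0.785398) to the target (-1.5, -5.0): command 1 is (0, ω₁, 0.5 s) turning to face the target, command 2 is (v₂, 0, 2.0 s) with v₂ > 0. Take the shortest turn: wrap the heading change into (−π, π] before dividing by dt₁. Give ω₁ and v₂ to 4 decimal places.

ω₁ = -4.7124, v₂ = 0.2500

heading to target = atan2(-5−-5, -1.5−-1) = 3.1416
Δθ = wrap(3.1416 − -0.7854) = -2.3562; ω₁ = Δθ/dt₁ = -4.7124
distance = √((-1.5−-1)² + (-5−-5)²) = 0.5000; v₂ = distance/dt₂ = 0.2500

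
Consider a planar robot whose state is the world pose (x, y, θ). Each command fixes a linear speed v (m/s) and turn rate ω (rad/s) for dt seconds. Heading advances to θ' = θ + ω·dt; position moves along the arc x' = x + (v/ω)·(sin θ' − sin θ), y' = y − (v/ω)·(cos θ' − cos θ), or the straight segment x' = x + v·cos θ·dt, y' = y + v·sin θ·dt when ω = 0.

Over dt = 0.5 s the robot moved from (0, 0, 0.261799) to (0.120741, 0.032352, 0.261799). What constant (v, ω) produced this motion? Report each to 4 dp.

v = 0.2500, ω = 0.0000

Δθ = 0.261799 − 0.261799 = 0.000000
ω = Δθ/dt = 0.000000/0.5 = 0.0000
ω = 0 → v = (Δx·cos θ + Δy·sin θ)/dt = 0.2500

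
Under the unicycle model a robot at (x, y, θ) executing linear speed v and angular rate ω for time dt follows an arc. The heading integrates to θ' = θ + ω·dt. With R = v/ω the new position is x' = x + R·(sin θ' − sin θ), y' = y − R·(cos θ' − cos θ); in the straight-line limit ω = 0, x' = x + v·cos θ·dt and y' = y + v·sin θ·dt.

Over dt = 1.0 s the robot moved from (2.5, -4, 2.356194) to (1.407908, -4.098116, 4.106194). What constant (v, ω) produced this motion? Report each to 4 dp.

v = 1.2500, ω = 1.7500

Δθ = 4.106194 − 2.356194 = 1.750000
ω = Δθ/dt = 1.750000/1.0 = 1.7500
R = Δx/(sin θ' − sin θ) = 0.7143
v = R·ω = 0.7143·1.7500 = 1.2500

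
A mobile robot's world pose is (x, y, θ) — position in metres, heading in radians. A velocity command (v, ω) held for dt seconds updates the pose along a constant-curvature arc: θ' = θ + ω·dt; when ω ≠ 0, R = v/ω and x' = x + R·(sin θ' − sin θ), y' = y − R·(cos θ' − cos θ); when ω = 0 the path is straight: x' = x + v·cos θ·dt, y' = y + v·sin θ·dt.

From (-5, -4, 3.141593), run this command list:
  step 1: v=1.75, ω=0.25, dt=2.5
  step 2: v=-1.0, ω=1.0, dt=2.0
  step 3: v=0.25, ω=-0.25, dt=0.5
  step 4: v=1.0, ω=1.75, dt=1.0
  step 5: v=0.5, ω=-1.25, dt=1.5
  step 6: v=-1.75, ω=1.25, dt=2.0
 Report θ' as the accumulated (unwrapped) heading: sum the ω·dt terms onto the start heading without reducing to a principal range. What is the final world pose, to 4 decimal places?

step 1: θ'=3.7666 (R=7.0000) → pose (-9.0957, -5.3233, 3.7666)
step 2: θ'=5.7666 (R=-1.0000) → pose (-9.1869, -3.6428, 5.7666)
step 3: θ'=5.6416 (R=-1.0000) → pose (-9.0823, -3.7112, 5.6416)
step 4: θ'=7.3916 (R=0.5714) → pose (-8.2289, -3.5083, 7.3916)
step 5: θ'=5.5166 (R=-0.4000) → pose (-7.5934, -3.3986, 5.5166)
step 6: θ'=8.0166 (R=-1.4000) → pose (-9.9461, -4.6336, 8.0166)

(-9.9461, -4.6336, 8.0166)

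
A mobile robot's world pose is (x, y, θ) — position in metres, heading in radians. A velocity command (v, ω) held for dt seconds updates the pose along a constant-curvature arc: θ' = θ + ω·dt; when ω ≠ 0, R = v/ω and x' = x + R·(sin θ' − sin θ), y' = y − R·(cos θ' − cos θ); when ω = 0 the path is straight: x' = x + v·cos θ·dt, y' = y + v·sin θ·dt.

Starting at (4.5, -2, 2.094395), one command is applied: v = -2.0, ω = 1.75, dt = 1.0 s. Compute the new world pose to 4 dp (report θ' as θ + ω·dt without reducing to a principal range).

(6.2284, -2.3006, 3.8444)

θ' = 2.0944 + 1.75·1.0 = 3.8444
R = v/ω = -2.0/1.75 = -1.1429
x' = 4.5 + -1.1429·(sin 3.8444 − sin 2.0944) = 6.2284
y' = -2 − -1.1429·(cos 3.8444 − cos 2.0944) = -2.3006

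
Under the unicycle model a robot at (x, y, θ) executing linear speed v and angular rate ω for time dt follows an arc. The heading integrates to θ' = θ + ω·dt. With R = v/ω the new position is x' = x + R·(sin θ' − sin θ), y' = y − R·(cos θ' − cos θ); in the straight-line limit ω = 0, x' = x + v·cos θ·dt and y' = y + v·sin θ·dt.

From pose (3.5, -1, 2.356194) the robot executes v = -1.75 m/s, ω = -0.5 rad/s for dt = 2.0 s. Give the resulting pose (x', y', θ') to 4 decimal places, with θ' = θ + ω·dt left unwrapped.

(4.4448, -4.2202, 1.3562)

θ' = 2.3562 + -0.5·2.0 = 1.3562
R = v/ω = -1.75/-0.5 = 3.5000
x' = 3.5 + 3.5000·(sin 1.3562 − sin 2.3562) = 4.4448
y' = -1 − 3.5000·(cos 1.3562 − cos 2.3562) = -4.2202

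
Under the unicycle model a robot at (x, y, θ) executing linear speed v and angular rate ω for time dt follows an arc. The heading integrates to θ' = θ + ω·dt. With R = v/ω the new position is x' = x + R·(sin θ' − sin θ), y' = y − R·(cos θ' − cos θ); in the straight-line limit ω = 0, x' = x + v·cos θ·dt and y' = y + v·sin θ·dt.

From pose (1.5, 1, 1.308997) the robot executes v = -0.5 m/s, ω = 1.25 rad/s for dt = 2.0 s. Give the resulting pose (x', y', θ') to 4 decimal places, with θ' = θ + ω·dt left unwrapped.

θ' = 1.3090 + 1.25·2.0 = 3.8090
R = v/ω = -0.5/1.25 = -0.4000
x' = 1.5 + -0.4000·(sin 3.8090 − sin 1.3090) = 2.1340
y' = 1 − -0.4000·(cos 3.8090 − cos 1.3090) = 0.5823

(2.1340, 0.5823, 3.8090)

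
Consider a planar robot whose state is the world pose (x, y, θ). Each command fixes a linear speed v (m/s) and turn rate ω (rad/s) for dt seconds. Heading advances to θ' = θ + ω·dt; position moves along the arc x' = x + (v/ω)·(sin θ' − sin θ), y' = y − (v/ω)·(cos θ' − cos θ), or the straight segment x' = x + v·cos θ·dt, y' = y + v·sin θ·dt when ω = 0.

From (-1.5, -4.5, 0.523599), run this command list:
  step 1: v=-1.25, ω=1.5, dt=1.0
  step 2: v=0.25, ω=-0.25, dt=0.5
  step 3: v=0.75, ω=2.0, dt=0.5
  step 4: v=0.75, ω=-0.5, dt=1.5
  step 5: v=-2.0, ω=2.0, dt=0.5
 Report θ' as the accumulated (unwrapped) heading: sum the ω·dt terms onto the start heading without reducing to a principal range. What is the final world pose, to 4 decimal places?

(-2.1959, -5.0446, 3.1486)

step 1: θ'=2.0236 (R=-0.8333) → pose (-1.8327, -5.5863, 2.0236)
step 2: θ'=1.8986 (R=-1.0000) → pose (-1.8802, -5.4707, 1.8986)
step 3: θ'=2.8986 (R=0.3750) → pose (-2.1450, -5.2275, 2.8986)
step 4: θ'=2.1486 (R=-1.5000) → pose (-3.0406, -4.5908, 2.1486)
step 5: θ'=3.1486 (R=-1.0000) → pose (-2.1959, -5.0446, 3.1486)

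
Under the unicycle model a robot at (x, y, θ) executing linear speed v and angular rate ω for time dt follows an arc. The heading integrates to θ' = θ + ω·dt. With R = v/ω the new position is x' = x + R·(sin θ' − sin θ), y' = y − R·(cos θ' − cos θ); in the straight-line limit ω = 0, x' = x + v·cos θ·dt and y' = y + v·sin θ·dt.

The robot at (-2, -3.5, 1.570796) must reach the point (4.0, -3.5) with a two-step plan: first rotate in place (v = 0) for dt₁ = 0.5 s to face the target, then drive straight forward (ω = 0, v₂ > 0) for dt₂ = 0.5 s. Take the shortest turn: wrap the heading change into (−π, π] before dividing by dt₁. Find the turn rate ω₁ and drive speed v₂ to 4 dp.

ω₁ = -3.1416, v₂ = 12.0000

heading to target = atan2(-3.5−-3.5, 4−-2) = 0.0000
Δθ = wrap(0.0000 − 1.5708) = -1.5708; ω₁ = Δθ/dt₁ = -3.1416
distance = √((4−-2)² + (-3.5−-3.5)²) = 6.0000; v₂ = distance/dt₂ = 12.0000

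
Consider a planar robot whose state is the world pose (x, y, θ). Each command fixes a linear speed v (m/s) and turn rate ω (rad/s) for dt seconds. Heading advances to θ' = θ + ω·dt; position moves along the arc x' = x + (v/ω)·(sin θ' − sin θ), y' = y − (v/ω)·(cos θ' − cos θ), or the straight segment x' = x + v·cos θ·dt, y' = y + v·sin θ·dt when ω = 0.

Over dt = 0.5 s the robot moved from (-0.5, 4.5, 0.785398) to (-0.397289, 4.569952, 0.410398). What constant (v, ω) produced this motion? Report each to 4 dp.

Δθ = 0.410398 − 0.785398 = -0.375000
ω = Δθ/dt = -0.375000/0.5 = -0.7500
R = Δx/(sin θ' − sin θ) = -0.3333
v = R·ω = -0.3333·-0.7500 = 0.2500

v = 0.2500, ω = -0.7500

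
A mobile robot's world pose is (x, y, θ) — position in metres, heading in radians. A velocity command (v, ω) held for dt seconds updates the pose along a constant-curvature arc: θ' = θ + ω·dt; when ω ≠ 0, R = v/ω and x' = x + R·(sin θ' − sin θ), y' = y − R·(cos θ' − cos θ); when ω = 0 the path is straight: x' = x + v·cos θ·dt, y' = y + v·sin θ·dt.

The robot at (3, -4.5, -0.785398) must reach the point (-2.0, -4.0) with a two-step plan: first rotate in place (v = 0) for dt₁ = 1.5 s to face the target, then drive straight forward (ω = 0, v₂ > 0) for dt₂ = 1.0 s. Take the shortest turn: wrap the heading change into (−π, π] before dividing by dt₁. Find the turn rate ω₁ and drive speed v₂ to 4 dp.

ω₁ = -1.6372, v₂ = 5.0249

heading to target = atan2(-4−-4.5, -2−3) = 3.0419
Δθ = wrap(3.0419 − -0.7854) = -2.4559; ω₁ = Δθ/dt₁ = -1.6372
distance = √((-2−3)² + (-4−-4.5)²) = 5.0249; v₂ = distance/dt₂ = 5.0249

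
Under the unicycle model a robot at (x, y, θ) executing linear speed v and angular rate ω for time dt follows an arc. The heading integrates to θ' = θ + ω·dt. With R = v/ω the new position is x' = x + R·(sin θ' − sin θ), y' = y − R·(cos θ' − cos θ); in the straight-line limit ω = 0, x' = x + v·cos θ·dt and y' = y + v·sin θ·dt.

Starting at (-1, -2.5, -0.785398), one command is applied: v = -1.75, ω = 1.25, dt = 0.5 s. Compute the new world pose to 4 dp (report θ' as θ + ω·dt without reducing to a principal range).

(-1.7664, -2.1079, -0.1604)

θ' = -0.7854 + 1.25·0.5 = -0.1604
R = v/ω = -1.75/1.25 = -1.4000
x' = -1 + -1.4000·(sin -0.1604 − sin -0.7854) = -1.7664
y' = -2.5 − -1.4000·(cos -0.1604 − cos -0.7854) = -2.1079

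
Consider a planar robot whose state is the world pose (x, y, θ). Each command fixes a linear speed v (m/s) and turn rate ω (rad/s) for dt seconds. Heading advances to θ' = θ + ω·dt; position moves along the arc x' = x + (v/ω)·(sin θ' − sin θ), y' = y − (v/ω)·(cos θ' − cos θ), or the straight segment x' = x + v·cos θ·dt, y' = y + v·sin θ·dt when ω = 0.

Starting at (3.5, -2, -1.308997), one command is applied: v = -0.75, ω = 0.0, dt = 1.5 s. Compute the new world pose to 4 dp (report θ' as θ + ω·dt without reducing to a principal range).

θ' = -1.3090 + 0.0·1.5 = -1.3090
ω = 0 → straight: x' = 3.5 + -0.75·cos(-1.3090)·1.5 = 3.2088
y' = -2 + -0.75·sin(-1.3090)·1.5 = -0.9133

(3.2088, -0.9133, -1.3090)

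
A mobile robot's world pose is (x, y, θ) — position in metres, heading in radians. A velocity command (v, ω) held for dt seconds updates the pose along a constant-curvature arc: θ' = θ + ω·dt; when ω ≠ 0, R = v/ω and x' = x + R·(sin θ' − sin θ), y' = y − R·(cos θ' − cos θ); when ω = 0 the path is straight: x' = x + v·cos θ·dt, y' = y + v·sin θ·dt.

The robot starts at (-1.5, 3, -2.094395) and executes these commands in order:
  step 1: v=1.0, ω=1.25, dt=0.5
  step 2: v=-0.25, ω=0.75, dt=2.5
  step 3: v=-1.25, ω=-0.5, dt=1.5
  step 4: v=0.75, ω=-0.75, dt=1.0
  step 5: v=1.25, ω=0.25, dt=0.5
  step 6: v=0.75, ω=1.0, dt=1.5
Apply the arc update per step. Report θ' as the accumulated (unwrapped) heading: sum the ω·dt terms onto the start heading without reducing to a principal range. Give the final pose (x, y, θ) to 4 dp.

step 1: θ'=-1.4694 (R=0.8000) → pose (-1.6031, 2.5190, -1.4694)
step 2: θ'=0.4056 (R=-0.3333) → pose (-2.0662, 2.7916, 0.4056)
step 3: θ'=-0.3444 (R=2.5000) → pose (-3.8967, 2.7355, -0.3444)
step 4: θ'=-1.0944 (R=-1.0000) → pose (-3.3457, 2.2528, -1.0944)
step 5: θ'=-0.9694 (R=5.0000) → pose (-3.0252, 1.7168, -0.9694)
step 6: θ'=0.5306 (R=0.7500) → pose (-2.0272, 1.4942, 0.5306)

(-2.0272, 1.4942, 0.5306)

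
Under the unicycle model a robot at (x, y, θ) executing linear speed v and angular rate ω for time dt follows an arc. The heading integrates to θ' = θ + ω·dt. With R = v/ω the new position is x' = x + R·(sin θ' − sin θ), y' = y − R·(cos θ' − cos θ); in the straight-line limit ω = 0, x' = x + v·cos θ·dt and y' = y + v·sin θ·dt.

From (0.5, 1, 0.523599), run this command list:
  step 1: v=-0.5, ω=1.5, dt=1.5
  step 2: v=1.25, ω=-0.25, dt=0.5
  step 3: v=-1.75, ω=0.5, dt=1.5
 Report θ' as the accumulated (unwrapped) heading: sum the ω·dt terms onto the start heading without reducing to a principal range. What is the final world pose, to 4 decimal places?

step 1: θ'=2.7736 (R=-0.3333) → pose (0.5468, 0.4003, 2.7736)
step 2: θ'=2.6486 (R=-5.0000) → pose (-0.0209, 0.6610, 2.6486)
step 3: θ'=3.3986 (R=-3.5000) → pose (2.5252, 0.3591, 3.3986)

(2.5252, 0.3591, 3.3986)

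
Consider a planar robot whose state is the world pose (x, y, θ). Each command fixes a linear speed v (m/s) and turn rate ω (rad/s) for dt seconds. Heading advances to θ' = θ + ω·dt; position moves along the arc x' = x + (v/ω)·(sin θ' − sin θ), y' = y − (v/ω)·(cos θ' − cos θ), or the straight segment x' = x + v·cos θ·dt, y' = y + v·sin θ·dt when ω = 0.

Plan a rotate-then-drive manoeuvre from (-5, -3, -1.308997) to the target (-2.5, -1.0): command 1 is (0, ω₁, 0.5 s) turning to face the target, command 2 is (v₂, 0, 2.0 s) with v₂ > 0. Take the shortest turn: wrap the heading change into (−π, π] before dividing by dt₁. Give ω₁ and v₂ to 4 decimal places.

ω₁ = 3.9675, v₂ = 1.6008

heading to target = atan2(-1−-3, -2.5−-5) = 0.6747
Δθ = wrap(0.6747 − -1.3090) = 1.9837; ω₁ = Δθ/dt₁ = 3.9675
distance = √((-2.5−-5)² + (-1−-3)²) = 3.2016; v₂ = distance/dt₂ = 1.6008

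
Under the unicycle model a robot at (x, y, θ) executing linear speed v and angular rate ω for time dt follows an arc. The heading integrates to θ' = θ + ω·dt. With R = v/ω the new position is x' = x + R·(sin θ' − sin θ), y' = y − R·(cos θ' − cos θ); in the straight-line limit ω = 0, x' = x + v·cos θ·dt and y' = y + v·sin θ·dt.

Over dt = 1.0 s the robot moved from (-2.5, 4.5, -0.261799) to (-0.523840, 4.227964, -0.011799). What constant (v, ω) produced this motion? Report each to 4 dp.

Δθ = -0.011799 − -0.261799 = 0.250000
ω = Δθ/dt = 0.250000/1.0 = 0.2500
R = Δx/(sin θ' − sin θ) = 8.0000
v = R·ω = 8.0000·0.2500 = 2.0000

v = 2.0000, ω = 0.2500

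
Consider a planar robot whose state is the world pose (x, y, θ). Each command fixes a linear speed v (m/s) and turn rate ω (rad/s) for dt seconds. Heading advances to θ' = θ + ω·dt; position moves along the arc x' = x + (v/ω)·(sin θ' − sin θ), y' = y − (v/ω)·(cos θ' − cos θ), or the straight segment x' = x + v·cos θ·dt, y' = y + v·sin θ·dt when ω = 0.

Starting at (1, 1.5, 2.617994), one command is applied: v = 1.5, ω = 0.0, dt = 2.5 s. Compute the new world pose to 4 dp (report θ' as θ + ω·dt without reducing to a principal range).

(-2.2476, 3.3750, 2.6180)

θ' = 2.6180 + 0.0·2.5 = 2.6180
ω = 0 → straight: x' = 1 + 1.5·cos(2.6180)·2.5 = -2.2476
y' = 1.5 + 1.5·sin(2.6180)·2.5 = 3.3750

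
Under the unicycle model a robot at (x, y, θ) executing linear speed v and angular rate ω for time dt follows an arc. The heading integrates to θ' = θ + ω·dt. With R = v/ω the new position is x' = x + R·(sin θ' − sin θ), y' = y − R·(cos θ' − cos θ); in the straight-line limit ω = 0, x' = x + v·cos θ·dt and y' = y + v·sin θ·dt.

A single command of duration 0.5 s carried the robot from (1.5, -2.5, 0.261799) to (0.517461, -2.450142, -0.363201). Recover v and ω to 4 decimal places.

Δθ = -0.363201 − 0.261799 = -0.625000
ω = Δθ/dt = -0.625000/0.5 = -1.2500
R = Δx/(sin θ' − sin θ) = 1.6000
v = R·ω = 1.6000·-1.2500 = -2.0000

v = -2.0000, ω = -1.2500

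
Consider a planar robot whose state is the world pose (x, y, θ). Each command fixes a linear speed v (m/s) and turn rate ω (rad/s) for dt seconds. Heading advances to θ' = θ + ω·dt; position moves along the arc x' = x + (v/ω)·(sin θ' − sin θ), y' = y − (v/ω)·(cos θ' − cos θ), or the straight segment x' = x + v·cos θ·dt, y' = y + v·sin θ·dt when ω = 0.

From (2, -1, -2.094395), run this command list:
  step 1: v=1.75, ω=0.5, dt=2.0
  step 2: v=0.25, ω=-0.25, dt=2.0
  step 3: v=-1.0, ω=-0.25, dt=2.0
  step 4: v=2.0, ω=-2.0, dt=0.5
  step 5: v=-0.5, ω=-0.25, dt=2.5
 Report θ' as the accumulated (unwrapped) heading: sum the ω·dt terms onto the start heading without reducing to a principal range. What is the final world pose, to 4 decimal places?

step 1: θ'=-1.0944 (R=3.5000) → pose (1.9208, -4.3550, -1.0944)
step 2: θ'=-1.5944 (R=-1.0000) → pose (2.0319, -4.8372, -1.5944)
step 3: θ'=-2.0944 (R=4.0000) → pose (2.5667, -2.9316, -2.0944)
step 4: θ'=-3.0944 (R=-1.0000) → pose (1.7478, -3.4305, -3.0944)
step 5: θ'=-3.7194 (R=2.0000) → pose (2.9345, -3.7529, -3.7194)

(2.9345, -3.7529, -3.7194)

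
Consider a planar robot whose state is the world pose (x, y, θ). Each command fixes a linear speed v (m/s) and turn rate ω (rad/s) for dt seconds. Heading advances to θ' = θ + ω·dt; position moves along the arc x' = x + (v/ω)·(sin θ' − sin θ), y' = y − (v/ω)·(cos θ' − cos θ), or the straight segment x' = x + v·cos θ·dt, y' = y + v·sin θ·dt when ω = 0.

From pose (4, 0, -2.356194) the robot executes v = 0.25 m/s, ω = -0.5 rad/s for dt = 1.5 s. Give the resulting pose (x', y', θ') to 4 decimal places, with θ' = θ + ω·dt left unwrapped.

θ' = -2.3562 + -0.5·1.5 = -3.1062
R = v/ω = 0.25/-0.5 = -0.5000
x' = 4 + -0.5000·(sin -3.1062 − sin -2.3562) = 3.6641
y' = 0 − -0.5000·(cos -3.1062 − cos -2.3562) = -0.1461

(3.6641, -0.1461, -3.1062)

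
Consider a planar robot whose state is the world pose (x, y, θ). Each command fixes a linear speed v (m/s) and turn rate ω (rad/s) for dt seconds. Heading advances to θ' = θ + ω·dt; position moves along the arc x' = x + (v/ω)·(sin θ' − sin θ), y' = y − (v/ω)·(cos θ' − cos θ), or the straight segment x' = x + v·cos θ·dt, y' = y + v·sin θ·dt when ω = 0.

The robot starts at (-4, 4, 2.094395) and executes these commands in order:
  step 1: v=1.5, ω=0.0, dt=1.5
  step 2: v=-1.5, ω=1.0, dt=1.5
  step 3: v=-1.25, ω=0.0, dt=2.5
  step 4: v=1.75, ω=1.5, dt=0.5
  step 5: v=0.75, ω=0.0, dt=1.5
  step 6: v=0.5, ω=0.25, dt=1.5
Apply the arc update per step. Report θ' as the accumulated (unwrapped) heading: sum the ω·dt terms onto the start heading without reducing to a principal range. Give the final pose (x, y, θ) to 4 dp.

step 1: θ'=2.0944 (straight) → pose (-5.1250, 5.9486, 2.0944)
step 2: θ'=3.5944 (R=-1.5000) → pose (-3.1697, 5.3497, 3.5944)
step 3: θ'=3.5944 (straight) → pose (-0.3597, 6.7169, 3.5944)
step 4: θ'=4.3444 (R=1.1667) → pose (-0.9378, 6.0875, 4.3444)
step 5: θ'=4.3444 (straight) → pose (-1.3425, 5.0378, 4.3444)
step 6: θ'=4.7194 (R=2.0000) → pose (-1.4764, 4.3043, 4.7194)

(-1.4764, 4.3043, 4.7194)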